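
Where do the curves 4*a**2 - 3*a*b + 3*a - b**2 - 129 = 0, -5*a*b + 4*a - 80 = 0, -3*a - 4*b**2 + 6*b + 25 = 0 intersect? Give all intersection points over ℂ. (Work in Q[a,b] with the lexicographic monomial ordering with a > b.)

{(-5, 4)}

Compute a lex Gröbner basis by Buchberger's algorithm.
f_1 = 4*a**2 - 3*a*b + 3*a - b**2 - 129, LT = a**2.
f_2 = -5*a*b + 4*a - 80, LT = a*b.
f_3 = -3*a - 4*b**2 + 6*b + 25, LT = a.

S(f_1,f_2): lcm = a**2*b. S = 4/5*a**2 - 3/4*a*b**2 + 3/4*a*b - 16*a - 1/4*b**3 - 129/4*b.
  reduce S modulo (f_1, f_2, f_3):
  remainder -1/4*b**3 + 323/15*b**2 - 209/4*b - 1793/15 ≠ 0; add h_4 = -1/4*b**3 + 323/15*b**2 - 209/4*b - 1793/15 to the basis.

S(f_1,f_3): lcm = a**2. S = -4/3*a*b**2 + 5/4*a*b + 109/12*a - 1/4*b**2 - 129/4.
  reduce S modulo (f_1, f_2, f_3, h_4):
  remainder -3767/300*b**2 + 5969/150*b + 626/15 ≠ 0; add h_5 = -3767/300*b**2 + 5969/150*b + 626/15 to the basis.

S(f_2,f_3): lcm = a*b. S = -4/5*a - 4/3*b**3 + 2*b**2 + 25/3*b + 16.
  reduce S modulo (f_1, f_2, f_3, h_4, h_5):
  remainder -11668559/169515*b + 46674236/169515 ≠ 0; add h_6 = -11668559/169515*b + 46674236/169515 to the basis.

The other S-polynomials (S(f_1,h_4), S(f_2,h_4), S(f_3,h_4), S(f_1,h_5), S(f_2,h_5), S(f_3,h_5), S(h_4,h_5), S(f_1,h_6), S(f_2,h_6), S(f_3,h_6), S(h_4,h_6), S(h_5,h_6)) all reduce to 0 modulo the current basis, so we have a Gröbner basis.
Inter-reduce: drop elements whose leading term is divisible by another's, tail-reduce, and make monic.
Reduced Gröbner basis: {a + 5, b - 4}.

The lex basis is triangular: the last element involves only b. Solving b - 4 = 0 gives b ∈ {4}; substituting each value into the earlier elements determines the remaining variables.
  b = 4: the earlier basis element becomes a + 5 = 0, giving a = -5 — point (-5, 4).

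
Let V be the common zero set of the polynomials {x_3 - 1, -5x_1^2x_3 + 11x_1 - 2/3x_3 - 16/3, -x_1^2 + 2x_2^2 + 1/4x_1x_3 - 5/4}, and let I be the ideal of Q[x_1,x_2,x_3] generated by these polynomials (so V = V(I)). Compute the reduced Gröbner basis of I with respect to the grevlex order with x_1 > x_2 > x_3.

G = {x_1^2 - 11/5x_1 + 6/5, x_2^2 - 39/40x_1 - 1/40, x_3 - 1}

f_1 = x_3 - 1, LT = x_3.
f_2 = -5x_1^2x_3 + 11x_1 - 2/3x_3 - 16/3, LT = x_1^2x_3.
f_3 = -x_1^2 + 2x_2^2 + 1/4x_1x_3 - 5/4, LT = x_1^2.

S(f_1,f_2): lcm = x_1^2x_3. S = -x_1^2 + 11/5x_1 - 2/15x_3 - 16/15.
  leading term x_1^2: subtract (1)·f_3 from -x_1^2 + 11/5x_1 - 2/15x_3 - 16/15 → -2x_2^2 - 1/4x_1x_3 + 11/5x_1 - 2/15x_3 + 11/60
  leading term x_2^2: no divisor's leading term divides it; move -2x_2^2 to the remainder.
  leading term x_1x_3: subtract (-1/4x_1)·f_1 from -1/4x_1x_3 + 11/5x_1 - 2/15x_3 + 11/60 → 39/20x_1 - 2/15x_3 + 11/60
  leading term x_1: no divisor's leading term divides it; move 39/20x_1 to the remainder.
  leading term x_3: subtract (-2/15)·f_1 from -2/15x_3 + 11/60 → 1/20
  leading term 1: no divisor's leading term divides it; move 1/20 to the remainder.
  remainder -2x_2^2 + 39/20x_1 + 1/20 ≠ 0; add g_4 = -2x_2^2 + 39/20x_1 + 1/20 to the basis.

S(f_1,f_3): leading monomials are coprime, so the S-polynomial reduces to 0 (Buchberger's first criterion).
S(f_2,f_3): lcm = x_1^2x_3. S = 2x_2^2x_3 + 1/4x_1x_3^2 - 11/5x_1 - 67/60x_3 + 16/15.
  leading term x_2^2x_3: subtract (2x_2^2)·f_1 from 2x_2^2x_3 + 1/4x_1x_3^2 - 11/5x_1 - 67/60x_3 + 16/15 → 1/4x_1x_3^2 + 2x_2^2 - 11/5x_1 - 67/60x_3 + 16/15
  leading term x_1x_3^2: subtract (1/4x_1x_3)·f_1 from 1/4x_1x_3^2 + 2x_2^2 - 11/5x_1 - 67/60x_3 + 16/15 → 2x_2^2 + 1/4x_1x_3 - 11/5x_1 - 67/60x_3 + 16/15
  leading term x_2^2: subtract (-1)·g_4 from 2x_2^2 + 1/4x_1x_3 - 11/5x_1 - 67/60x_3 + 16/15 → 1/4x_1x_3 - 1/4x_1 - 67/60x_3 + 67/60
  leading term x_1x_3: subtract (1/4x_1)·f_1 from 1/4x_1x_3 - 1/4x_1 - 67/60x_3 + 67/60 → -67/60x_3 + 67/60
  leading term x_3: subtract (-67/60)·f_1 from -67/60x_3 + 67/60 → 0
  remainder 0.

S(f_1,g_4): leading monomials are coprime, so the S-polynomial reduces to 0 (Buchberger's first criterion).
S(f_2,g_4): leading monomials are coprime, so the S-polynomial reduces to 0 (Buchberger's first criterion).
S(f_3,g_4): leading monomials are coprime, so the S-polynomial reduces to 0 (Buchberger's first criterion).
Every S-polynomial of the final basis reduces to 0, so we have a Gröbner basis.
Inter-reduce: drop elements whose leading term is divisible by another's, tail-reduce, and make monic.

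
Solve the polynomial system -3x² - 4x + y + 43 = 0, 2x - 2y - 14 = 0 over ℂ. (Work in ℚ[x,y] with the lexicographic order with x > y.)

{(-4, -11), (3, -4)}

Compute a lex Gröbner basis by Buchberger's algorithm.
f_1 = -3x² - 4x + y + 43, LT = x².
f_2 = 2x - 2y - 14, LT = x.

S(f_1,f_2): lcm = x². S = xy + 25/3x - ⅓y - 43/3.
  reduce S modulo (f_1, f_2):
  remainder y² + 15y + 44 ≠ 0; add h_3 = y² + 15y + 44 to the basis.

The other S-polynomials (S(f_1,h_3), S(f_2,h_3)) all reduce to 0 modulo the current basis, so we have a Gröbner basis.
Inter-reduce: drop elements whose leading term is divisible by another's, tail-reduce, and make monic.
Reduced Gröbner basis: {x - y - 7, y² + 15y + 44}.

Elimination: the polynomial y² + 15y + 44 lies in the elimination ideal for y, so y ∈ {-11, -4}. For each such y, the remaining basis elements (now univariate) give the rest of the solution.
  y = -11: the earlier basis element becomes x + 4 = 0, giving x = -4 — point (-4, -11).
  y = -4: the earlier basis element becomes x - 3 = 0, giving x = 3 — point (3, -4).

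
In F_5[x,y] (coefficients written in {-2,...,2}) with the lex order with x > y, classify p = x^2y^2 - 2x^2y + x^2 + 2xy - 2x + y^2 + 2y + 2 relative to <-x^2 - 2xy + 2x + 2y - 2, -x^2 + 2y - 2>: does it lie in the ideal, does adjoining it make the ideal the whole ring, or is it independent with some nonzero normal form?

First compute the reduced Gröbner basis of I by Buchberger's algorithm.
f_1 = -x^2 - 2xy + 2x + 2y - 2, LT = x^2.
f_2 = -x^2 + 2y - 2, LT = x^2.

S(f_1,f_2): lcm = x^2. S = 2xy - 2x.
  reduce S modulo (f_1, f_2):
  remainder 2xy - 2x ≠ 0; add h_3 = 2xy - 2x to the basis.

S(f_1,h_3): lcm = x^2y. S = x^2 + 2xy^2 - 2xy - 2y^2 + 2y.
  reduce S modulo (f_1, f_2, h_3):
  remainder -2y^2 - y - 2 ≠ 0; add h_4 = -2y^2 - y - 2 to the basis.

The other S-polynomials (S(f_2,h_3), S(f_1,h_4), S(f_2,h_4), S(h_3,h_4)) all reduce to 0 modulo the current basis, so we have a Gröbner basis.
Inter-reduce: drop elements whose leading term is divisible by another's, tail-reduce, and make monic.
Reduced Gröbner basis: {x^2 - 2y + 2, xy - x, y^2 - 2y + 1}.
Label its elements g_1 = x^2 - 2y + 2, g_2 = xy - x, g_3 = y^2 - 2y + 1.

Reduce p = x^2y^2 - 2x^2y + x^2 + 2xy - 2x + y^2 + 2y + 2 modulo G:
  leading term x^2y^2: subtract (y^2)·g_1 from x^2y^2 - 2x^2y + x^2 + 2xy - 2x + y^2 + 2y + 2 → -2x^2y + x^2 + 2xy - 2x + 2y^3 - y^2 + 2y + 2
  leading term x^2y: subtract (-2y)·g_1 from -2x^2y + x^2 + 2xy - 2x + 2y^3 - y^2 + 2y + 2 → x^2 + 2xy - 2x + 2y^3 + y + 2
  leading term x^2: subtract (1)·g_1 from x^2 + 2xy - 2x + 2y^3 + y + 2 → 2xy - 2x + 2y^3 - 2y
  leading term xy: subtract (2)·g_2 from 2xy - 2x + 2y^3 - 2y → 2y^3 - 2y
  leading term y^3: subtract (2y)·g_3 from 2y^3 - 2y → -y^2 + y
  leading term y^2: subtract (-1)·g_3 from -y^2 + y → -y + 1
  leading term y: no divisor's leading term divides it; move -y to the remainder.
  leading term 1: no divisor's leading term divides it; move 1 to the remainder.
  normal form = -y + 1.
The normal form is nonzero, so p ∉ I. Since p minus its normal form lies in I, I + (p) = I + (r) where r = -y + 1; decide whether this ideal is the whole ring.
Run Buchberger on G together with r (pairs among the g_i already reduce to 0 since G is a Gröbner basis):
g_1 = x^2 - 2y + 2, LT = x^2.
g_2 = xy - x, LT = xy.
g_3 = y^2 - 2y + 1, LT = y^2.
r = -y + 1, LT = y.

The S-polynomials (S(g_1,g_2), S(g_1,g_3), S(g_1,r), S(g_2,g_3), S(g_2,r), S(g_3,r)) all reduce to 0 modulo the current basis, so we have a Gröbner basis.
Inter-reduce: drop elements whose leading term is divisible by another's, tail-reduce, and make monic.
Reduced Gröbner basis: {x^2, y - 1}.
The reduced Gröbner basis of I + (p) is {x^2, y - 1} ≠ {1}, a proper ideal, so the enlarged system stays consistent: p is independent of I, with normal form -y + 1.

Ideal membership is decidable via reduction modulo a Gröbner basis.

x^2y^2 - 2x^2y + x^2 + 2xy - 2x + y^2 + 2y + 2 is independent of I; its normal form modulo I is -y + 1.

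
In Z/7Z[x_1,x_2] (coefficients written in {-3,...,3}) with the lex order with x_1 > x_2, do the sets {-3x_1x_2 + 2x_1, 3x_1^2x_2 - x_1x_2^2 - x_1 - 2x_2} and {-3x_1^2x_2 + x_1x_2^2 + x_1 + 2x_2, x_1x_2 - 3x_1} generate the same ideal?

Equality of ideals is decidable: compute both reduced Gröbner bases (unique for the ordering) and check whether they agree.
Buchberger on the first generating set:
f_1 = -3x_1x_2 + 2x_1, LT = x_1x_2.
f_2 = 3x_1^2x_2 - x_1x_2^2 - x_1 - 2x_2, LT = x_1^2x_2.

S(f_1,f_2): lcm = x_1^2x_2. S = -3x_1^2 - 2x_1x_2^2 - 2x_1 + 3x_2.
  leading term x_1^2: no divisor's leading term divides it; move -3x_1^2 to the remainder.
  leading term x_1x_2^2: subtract (3x_2)·f_1 from -2x_1x_2^2 - 2x_1 + 3x_2 → x_1x_2 - 2x_1 + 3x_2
  leading term x_1x_2: subtract (2)·f_1 from x_1x_2 - 2x_1 + 3x_2 → x_1 + 3x_2
  leading term x_1: no divisor's leading term divides it; move x_1 to the remainder.
  leading term x_2: no divisor's leading term divides it; move 3x_2 to the remainder.
  remainder -3x_1^2 + x_1 + 3x_2 ≠ 0; add g_3 = -3x_1^2 + x_1 + 3x_2 to the basis.

S(f_1,g_3): lcm = x_1^2x_2. S = -3x_1^2 - 2x_1x_2 + x_2^2.
  leading term x_1^2: subtract (1)·g_3 from -3x_1^2 - 2x_1x_2 + x_2^2 → -2x_1x_2 - x_1 + x_2^2 - 3x_2
  leading term x_1x_2: subtract (3)·f_1 from -2x_1x_2 - x_1 + x_2^2 - 3x_2 → x_2^2 - 3x_2
  leading term x_2^2: no divisor's leading term divides it; move x_2^2 to the remainder.
  leading term x_2: no divisor's leading term divides it; move -3x_2 to the remainder.
  remainder x_2^2 - 3x_2 ≠ 0; add g_4 = x_2^2 - 3x_2 to the basis.

The other S-polynomials (S(f_2,g_3), S(f_1,g_4), S(f_2,g_4), S(g_3,g_4)) all reduce to 0 modulo the current basis, so we have a Gröbner basis.
Inter-reduce: drop elements whose leading term is divisible by another's, tail-reduce, and make monic.
Reduced Gröbner basis: {x_1^2 + 2x_1 - x_2, x_1x_2 - 3x_1, x_2^2 - 3x_2}.

Buchberger on the second generating set:
h_1 = -3x_1^2x_2 + x_1x_2^2 + x_1 + 2x_2, LT = x_1^2x_2.
h_2 = x_1x_2 - 3x_1, LT = x_1x_2.

S(h_1,h_2): lcm = x_1^2x_2. S = 3x_1^2 + 2x_1x_2^2 + 2x_1 - 3x_2.
  leading term x_1^2: no divisor's leading term divides it; move 3x_1^2 to the remainder.
  leading term x_1x_2^2: subtract (2x_2)·h_2 from 2x_1x_2^2 + 2x_1 - 3x_2 → -x_1x_2 + 2x_1 - 3x_2
  leading term x_1x_2: subtract (-1)·h_2 from -x_1x_2 + 2x_1 - 3x_2 → -x_1 - 3x_2
  leading term x_1: no divisor's leading term divides it; move -x_1 to the remainder.
  leading term x_2: no divisor's leading term divides it; move -3x_2 to the remainder.
  remainder 3x_1^2 - x_1 - 3x_2 ≠ 0; add k_3 = 3x_1^2 - x_1 - 3x_2 to the basis.

S(h_1,k_3): lcm = x_1^2x_2. S = 2x_1x_2^2 - 2x_1x_2 + 2x_1 + x_2^2 - 3x_2.
  leading term x_1x_2^2: subtract (2x_2)·h_2 from 2x_1x_2^2 - 2x_1x_2 + 2x_1 + x_2^2 - 3x_2 → -3x_1x_2 + 2x_1 + x_2^2 - 3x_2
  leading term x_1x_2: subtract (-3)·h_2 from -3x_1x_2 + 2x_1 + x_2^2 - 3x_2 → x_2^2 - 3x_2
  leading term x_2^2: no divisor's leading term divides it; move x_2^2 to the remainder.
  leading term x_2: no divisor's leading term divides it; move -3x_2 to the remainder.
  remainder x_2^2 - 3x_2 ≠ 0; add k_4 = x_2^2 - 3x_2 to the basis.

The other S-polynomials (S(h_2,k_3), S(h_1,k_4), S(h_2,k_4), S(k_3,k_4)) all reduce to 0 modulo the current basis, so we have a Gröbner basis.
Inter-reduce: drop elements whose leading term is divisible by another's, tail-reduce, and make monic.
Reduced Gröbner basis: {x_1^2 + 2x_1 - x_2, x_1x_2 - 3x_1, x_2^2 - 3x_2}.

Same reduced basis, so the two generating sets span the same ideal.
The same test decides containment: I ⊆ J iff every generator of I reduces to 0 modulo a Gröbner basis of J.

Yes, the ideals are equal.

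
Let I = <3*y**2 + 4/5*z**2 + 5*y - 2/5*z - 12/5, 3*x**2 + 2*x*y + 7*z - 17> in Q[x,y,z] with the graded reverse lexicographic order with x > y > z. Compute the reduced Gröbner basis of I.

G = {x**2 + 2/3*x*y + 7/3*z - 17/3, y**2 + 4/15*z**2 + 5/3*y - 2/15*z - 4/5}

f_1 = 3*y**2 + 4/5*z**2 + 5*y - 2/5*z - 12/5, LT = y**2.
f_2 = 3*x**2 + 2*x*y + 7*z - 17, LT = x**2.

The S-polynomials (S(f_1,f_2)) all reduce to 0 modulo the current basis, so we have a Gröbner basis.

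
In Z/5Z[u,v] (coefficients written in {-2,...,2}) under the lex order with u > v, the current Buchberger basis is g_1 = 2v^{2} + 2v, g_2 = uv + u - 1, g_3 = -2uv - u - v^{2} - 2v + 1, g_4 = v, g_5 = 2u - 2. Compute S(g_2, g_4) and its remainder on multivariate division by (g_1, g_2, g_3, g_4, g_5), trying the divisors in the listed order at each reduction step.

S(g_2, g_4) = u - 1; remainder on division = 0.

lcm(LM(g_2), LM(g_4)) = uv.
S = (lcm/LT(g_2))·g_2 − (lcm/LT(g_4))·g_4 = u - 1.
Reduce S modulo (g_1, g_2, g_3, g_4, g_5) in that order:
  leading term u: subtract (-2)·g_5 from u - 1 → 0
The remainder is 0, so this S-polynomial contributes no new basis element.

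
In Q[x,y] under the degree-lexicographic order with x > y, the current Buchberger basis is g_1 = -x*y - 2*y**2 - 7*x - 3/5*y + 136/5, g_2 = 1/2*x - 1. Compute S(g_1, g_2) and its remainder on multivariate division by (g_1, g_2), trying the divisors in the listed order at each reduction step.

lcm(LM(g_1), LM(g_2)) = x*y.
S = (lcm/LT(g_1))·g_1 − (lcm/LT(g_2))·g_2 = 2*y**2 + 7*x + 13/5*y - 136/5.
Reduce S modulo (g_1, g_2) in that order:
  leading term y**2: no divisor's leading term divides it; move 2*y**2 to the remainder.
  leading term x: subtract (14)·g_2 from 7*x + 13/5*y - 136/5 → 13/5*y - 66/5
  leading term y: no divisor's leading term divides it; move 13/5*y to the remainder.
  leading term 1: no divisor's leading term divides it; move -66/5 to the remainder.
The remainder 2*y**2 + 13/5*y - 66/5 is nonzero, so it would be added as the next basis element.

S(g_1, g_2) = 2*y**2 + 7*x + 13/5*y - 136/5; remainder on division = 2*y**2 + 13/5*y - 66/5.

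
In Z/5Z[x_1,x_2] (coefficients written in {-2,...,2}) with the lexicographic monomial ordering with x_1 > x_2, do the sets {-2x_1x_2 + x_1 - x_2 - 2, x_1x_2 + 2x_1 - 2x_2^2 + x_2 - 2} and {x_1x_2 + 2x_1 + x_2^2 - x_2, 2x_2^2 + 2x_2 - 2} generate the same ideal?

Yes, the ideals are equal.

For a fixed monomial order, each ideal has a unique reduced Gröbner basis; comparing bases decides equality.
Buchberger on the first generating set:
f_1 = -2x_1x_2 + x_1 - x_2 - 2, LT = x_1x_2.
f_2 = x_1x_2 + 2x_1 - 2x_2^2 + x_2 - 2, LT = x_1x_2.

S(f_1,f_2): lcm = x_1x_2. S = 2x_2^2 + 2x_2 - 2.
  leading term x_2^2: no divisor's leading term divides it; move 2x_2^2 to the remainder.
  leading term x_2: no divisor's leading term divides it; move 2x_2 to the remainder.
  leading term 1: no divisor's leading term divides it; move -2 to the remainder.
  remainder 2x_2^2 + 2x_2 - 2 ≠ 0; add g_3 = 2x_2^2 + 2x_2 - 2 to the basis.

S(f_1,g_3): lcm = x_1x_2^2. S = x_1x_2 + x_1 - 2x_2^2 + x_2.
  leading term x_1x_2: subtract (2)·f_1 from x_1x_2 + x_1 - 2x_2^2 + x_2 → -x_1 - 2x_2^2 - 2x_2 - 1
  leading term x_1: no divisor's leading term divides it; move -x_1 to the remainder.
  leading term x_2^2: subtract (-1)·g_3 from -2x_2^2 - 2x_2 - 1 → 2
  leading term 1: no divisor's leading term divides it; move 2 to the remainder.
  remainder -x_1 + 2 ≠ 0; add g_4 = -x_1 + 2 to the basis.

The other S-polynomials (S(f_2,g_3), S(f_1,g_4), S(f_2,g_4), S(g_3,g_4)) all reduce to 0 modulo the current basis, so we have a Gröbner basis.
Inter-reduce: drop elements whose leading term is divisible by another's, tail-reduce, and make monic.
Reduced Gröbner basis: {x_1 - 2, x_2^2 + x_2 - 1}.

Buchberger on the second generating set:
h_1 = x_1x_2 + 2x_1 + x_2^2 - x_2, LT = x_1x_2.
h_2 = 2x_2^2 + 2x_2 - 2, LT = x_2^2.

S(h_1,h_2): lcm = x_1x_2^2. S = x_1x_2 + x_1 + x_2^3 - x_2^2.
  leading term x_1x_2: subtract (1)·h_1 from x_1x_2 + x_1 + x_2^3 - x_2^2 → -x_1 + x_2^3 - 2x_2^2 + x_2
  leading term x_1: no divisor's leading term divides it; move -x_1 to the remainder.
  leading term x_2^3: subtract (-2x_2)·h_2 from x_2^3 - 2x_2^2 + x_2 → 2x_2^2 + 2x_2
  leading term x_2^2: subtract (1)·h_2 from 2x_2^2 + 2x_2 → 2
  leading term 1: no divisor's leading term divides it; move 2 to the remainder.
  remainder -x_1 + 2 ≠ 0; add k_3 = -x_1 + 2 to the basis.

The other S-polynomials (S(h_1,k_3), S(h_2,k_3)) all reduce to 0 modulo the current basis, so we have a Gröbner basis.
Inter-reduce: drop elements whose leading term is divisible by another's, tail-reduce, and make monic.
Reduced Gröbner basis: {x_1 - 2, x_2^2 + x_2 - 1}.

The two bases agree; hence the ideals are identical.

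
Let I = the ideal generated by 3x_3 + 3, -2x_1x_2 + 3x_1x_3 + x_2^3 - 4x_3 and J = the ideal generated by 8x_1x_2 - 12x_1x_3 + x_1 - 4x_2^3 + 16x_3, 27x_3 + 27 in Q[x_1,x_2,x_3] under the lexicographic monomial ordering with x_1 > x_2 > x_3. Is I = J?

No, the ideals differ.

Equality of ideals is decidable: compute both reduced Gröbner bases (unique for the ordering) and check whether they agree.
Buchberger on the first generating set:
f_1 = 3x_3 + 3, LT = x_3.
f_2 = -2x_1x_2 + 3x_1x_3 + x_2^3 - 4x_3, LT = x_1x_2.

The S-polynomials (S(f_1,f_2)) all reduce to 0 modulo the current basis, so we have a Gröbner basis.
Inter-reduce: drop elements whose leading term is divisible by another's, tail-reduce, and make monic.
Reduced Gröbner basis: {x_1x_2 + 3/2x_1 - 1/2x_2^3 - 2, x_3 + 1}.

Buchberger on the second generating set:
h_1 = 8x_1x_2 - 12x_1x_3 + x_1 - 4x_2^3 + 16x_3, LT = x_1x_2.
h_2 = 27x_3 + 27, LT = x_3.

The S-polynomials (S(h_1,h_2)) all reduce to 0 modulo the current basis, so we have a Gröbner basis.
Inter-reduce: drop elements whose leading term is divisible by another's, tail-reduce, and make monic.
Reduced Gröbner basis: {x_1x_2 + 13/8x_1 - 1/2x_2^3 - 2, x_3 + 1}.

These differ, so the ideals are not equal.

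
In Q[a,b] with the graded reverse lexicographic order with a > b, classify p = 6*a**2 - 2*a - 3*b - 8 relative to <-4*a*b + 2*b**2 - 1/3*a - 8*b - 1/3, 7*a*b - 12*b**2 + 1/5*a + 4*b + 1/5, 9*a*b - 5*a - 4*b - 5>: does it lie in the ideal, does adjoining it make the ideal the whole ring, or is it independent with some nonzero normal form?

First compute the reduced Gröbner basis of I by Buchberger's algorithm.
f_1 = -4*a*b + 2*b**2 - 1/3*a - 8*b - 1/3, LT = a*b.
f_2 = 7*a*b - 12*b**2 + 1/5*a + 4*b + 1/5, LT = a*b.
f_3 = 9*a*b - 5*a - 4*b - 5, LT = a*b.

S(f_1,f_2): lcm = a*b. S = 17/14*b**2 + 23/420*a + 10/7*b + 23/420.
  leading term b**2: no divisor's leading term divides it; move 17/14*b**2 to the remainder.
  leading term a: no divisor's leading term divides it; move 23/420*a to the remainder.
  leading term b: no divisor's leading term divides it; move 10/7*b to the remainder.
  leading term 1: no divisor's leading term divides it; move 23/420 to the remainder.
  remainder 17/14*b**2 + 23/420*a + 10/7*b + 23/420 ≠ 0; add h_4 = 17/14*b**2 + 23/420*a + 10/7*b + 23/420 to the basis.

S(f_1,f_3): lcm = a*b. S = -1/2*b**2 + 23/36*a + 22/9*b + 23/36.
  leading term b**2: subtract (-7/17)·h_4 from -1/2*b**2 + 23/36*a + 22/9*b + 23/36 → 506/765*a + 464/153*b + 506/765
  leading term a: no divisor's leading term divides it; move 506/765*a to the remainder.
  leading term b: no divisor's leading term divides it; move 464/153*b to the remainder.
  leading term 1: no divisor's leading term divides it; move 506/765 to the remainder.
  remainder 506/765*a + 464/153*b + 506/765 ≠ 0; add h_5 = 506/765*a + 464/153*b + 506/765 to the basis.

S(f_2,f_3): lcm = a*b. S = -12/7*b**2 + 184/315*a + 64/63*b + 184/315.
  leading term b**2: subtract (-24/17)·h_4 from -12/7*b**2 + 184/315*a + 64/63*b + 184/315 → 506/765*a + 464/153*b + 506/765
  leading term a: subtract (1)·h_5 from 506/765*a + 464/153*b + 506/765 → 0
  remainder 0.

S(f_1,h_4): lcm = a*b**2. S = -1/2*b**3 - 23/510*a**2 - 223/204*a*b + 2*b**2 - 23/510*a + 1/12*b.
  leading term b**3: subtract (-7/17*b)·h_4 from -1/2*b**3 - 23/510*a**2 - 223/204*a*b + 2*b**2 - 23/510*a + 1/12*b → -23/510*a**2 - 91/85*a*b + 44/17*b**2 - 23/510*a + 9/85*b
  leading term a**2: subtract (-3/44*a)·h_5 from -23/510*a**2 - 91/85*a*b + 44/17*b**2 - 23/510*a + 9/85*b → -2423/2805*a*b + 44/17*b**2 + 9/85*b
  leading term a*b: subtract (2423/11220)·f_1 from -2423/2805*a*b + 44/17*b**2 + 9/85*b → 12097/5610*b**2 + 2423/33660*a + 5143/2805*b + 2423/33660
  leading term b**2: subtract (84679/47685)·h_4 from 12097/5610*b**2 + 2423/33660*a + 5143/2805*b + 2423/33660 → -6023/238425*a - 3049/4335*b - 6023/238425
  leading term a: subtract (-18069/473110)·h_5 from -6023/238425*a - 3049/4335*b - 6023/238425 → -138981/236555*b
  leading term b: no divisor's leading term divides it; move -138981/236555*b to the remainder.
  remainder -138981/236555*b ≠ 0; add h_6 = -138981/236555*b to the basis.

S(f_2,h_4): lcm = a*b**2. S = -12/7*b**3 - 23/510*a**2 - 683/595*a*b + 4/7*b**2 - 23/510*a + 1/35*b.
  leading term b**3: subtract (-24/17*b)·h_4 from -12/7*b**3 - 23/510*a**2 - 683/595*a*b + 4/7*b**2 - 23/510*a + 1/35*b → -23/510*a**2 - 91/85*a*b + 44/17*b**2 - 23/510*a + 9/85*b
  leading term a**2: subtract (-3/44*a)·h_5 from -23/510*a**2 - 91/85*a*b + 44/17*b**2 - 23/510*a + 9/85*b → -2423/2805*a*b + 44/17*b**2 + 9/85*b
  leading term a*b: subtract (2423/11220)·f_1 from -2423/2805*a*b + 44/17*b**2 + 9/85*b → 12097/5610*b**2 + 2423/33660*a + 5143/2805*b + 2423/33660
  leading term b**2: subtract (84679/47685)·h_4 from 12097/5610*b**2 + 2423/33660*a + 5143/2805*b + 2423/33660 → -6023/238425*a - 3049/4335*b - 6023/238425
  leading term a: subtract (-18069/473110)·h_5 from -6023/238425*a - 3049/4335*b - 6023/238425 → -138981/236555*b
  leading term b: subtract (1)·h_6 from -138981/236555*b → 0
  remainder 0.

S(f_3,h_4): lcm = a*b**2. S = -23/510*a**2 - 265/153*a*b - 4/9*b**2 - 23/510*a - 5/9*b.
  leading term a**2: subtract (-3/44*a)·h_5 from -23/510*a**2 - 265/153*a*b - 4/9*b**2 - 23/510*a - 5/9*b → -151/99*a*b - 4/9*b**2 - 5/9*b
  leading term a*b: subtract (151/396)·f_1 from -151/99*a*b - 4/9*b**2 - 5/9*b → -239/198*b**2 + 151/1188*a + 247/99*b + 151/1188
  leading term b**2: subtract (-1673/1683)·h_4 from -239/198*b**2 + 151/1188*a + 247/99*b + 151/1188 → 4583/25245*a + 599/153*b + 4583/25245
  leading term a: subtract (4583/16698)·h_5 from 4583/25245*a + 599/153*b + 4583/25245 → 231635/75141*b
  leading term b: subtract (-425/81)·h_6 from 231635/75141*b → 0
  remainder 0.

S(f_1,h_5): lcm = a*b. S = -2573/506*b**2 + 1/12*a + b + 1/12.
  leading term b**2: subtract (-18011/4301)·h_4 from -2573/506*b**2 + 1/12*a + b + 1/12 → 877/2805*a + 30031/4301*b + 877/2805
  leading term a: subtract (2631/5566)·h_5 from 877/2805*a + 30031/4301*b + 877/2805 → 46327/8349*b
  leading term b: subtract (-85/9)·h_6 from 46327/8349*b → 0
  remainder 0.

S(f_2,h_5): lcm = a*b. S = -11156/1771*b**2 + 1/35*a - 3/7*b + 1/35.
  leading term b**2: subtract (-22312/4301)·h_4 from -11156/1771*b**2 + 1/35*a - 3/7*b + 1/35 → 877/2805*a + 30031/4301*b + 877/2805
  leading term a: subtract (2631/5566)·h_5 from 877/2805*a + 30031/4301*b + 877/2805 → 46327/8349*b
  leading term b: subtract (-85/9)·h_6 from 46327/8349*b → 0
  remainder 0.

S(f_3,h_5): lcm = a*b. S = -1160/253*b**2 - 5/9*a - 13/9*b - 5/9.
  leading term b**2: subtract (-16240/4301)·h_4 from -1160/253*b**2 - 5/9*a - 13/9*b - 5/9 → -587/1683*a + 152887/38709*b - 587/1683
  leading term a: subtract (-2935/5566)·h_5 from -587/1683*a + 152887/38709*b - 587/1683 → 46327/8349*b
  leading term b: subtract (-85/9)·h_6 from 46327/8349*b → 0
  remainder 0.

S(h_4,h_5): leading monomials are coprime, so the S-polynomial reduces to 0 (Buchberger's first criterion).
S(f_1,h_6): lcm = a*b. S = -1/2*b**2 + 1/12*a + 2*b + 1/12.
  leading term b**2: subtract (-7/17)·h_4 from -1/2*b**2 + 1/12*a + 2*b + 1/12 → 9/85*a + 44/17*b + 9/85
  leading term a: subtract (81/506)·h_5 from 9/85*a + 44/17*b + 9/85 → 532/253*b
  leading term b: subtract (-497420/138981)·h_6 from 532/253*b → 0
  remainder 0.

S(f_2,h_6): lcm = a*b. S = -12/7*b**2 + 1/35*a + 4/7*b + 1/35.
  leading term b**2: subtract (-24/17)·h_4 from -12/7*b**2 + 1/35*a + 4/7*b + 1/35 → 9/85*a + 44/17*b + 9/85
  leading term a: subtract (81/506)·h_5 from 9/85*a + 44/17*b + 9/85 → 532/253*b
  leading term b: subtract (-497420/138981)·h_6 from 532/253*b → 0
  remainder 0.

S(f_3,h_6): lcm = a*b. S = -5/9*a - 4/9*b - 5/9.
  leading term a: subtract (-425/506)·h_5 from -5/9*a - 4/9*b - 5/9 → 532/253*b
  leading term b: subtract (-497420/138981)·h_6 from 532/253*b → 0
  remainder 0.

S(h_4,h_6): lcm = b**2. S = 23/510*a + 20/17*b + 23/510.
  leading term a: subtract (3/44)·h_5 from 23/510*a + 20/17*b + 23/510 → 32/33*b
  leading term b: subtract (-688160/416943)·h_6 from 32/33*b → 0
  remainder 0.

S(h_5,h_6): leading monomials are coprime, so the S-polynomial reduces to 0 (Buchberger's first criterion).
Every S-polynomial of the final basis reduces to 0, so we have a Gröbner basis.
Inter-reduce: drop elements whose leading term is divisible by another's, tail-reduce, and make monic.
Reduced Gröbner basis: {a + 1, b}.
Label its elements g_1 = a + 1, g_2 = b.

Reduce p = 6*a**2 - 2*a - 3*b - 8 modulo G:
  leading term a**2: subtract (6*a)·g_1 from 6*a**2 - 2*a - 3*b - 8 → -8*a - 3*b - 8
  leading term a: subtract (-8)·g_1 from -8*a - 3*b - 8 → -3*b
  leading term b: subtract (-3)·g_2 from -3*b → 0
  normal form = 0.
Since the normal form is 0, p ∈ I.

The remainder on division by a Gröbner basis is unique — it is the normal form.

6*a**2 - 2*a - 3*b - 8 lies in I (it reduces to 0).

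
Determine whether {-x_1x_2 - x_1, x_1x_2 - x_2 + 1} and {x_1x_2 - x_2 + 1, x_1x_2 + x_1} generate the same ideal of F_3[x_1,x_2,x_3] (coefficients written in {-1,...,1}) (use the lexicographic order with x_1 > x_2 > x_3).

For a fixed monomial order, each ideal has a unique reduced Gröbner basis; comparing bases decides equality.
Buchberger on the first generating set:
f_1 = -x_1x_2 - x_1, LT = x_1x_2.
f_2 = x_1x_2 - x_2 + 1, LT = x_1x_2.

S(f_1,f_2): lcm = x_1x_2. S = x_1 + x_2 - 1.
  leading term x_1: no divisor's leading term divides it; move x_1 to the remainder.
  leading term x_2: no divisor's leading term divides it; move x_2 to the remainder.
  leading term 1: no divisor's leading term divides it; move -1 to the remainder.
  remainder x_1 + x_2 - 1 ≠ 0; add g_3 = x_1 + x_2 - 1 to the basis.

S(f_1,g_3): lcm = x_1x_2. S = x_1 - x_2^2 + x_2.
  leading term x_1: subtract (1)·g_3 from x_1 - x_2^2 + x_2 → -x_2^2 + 1
  leading term x_2^2: no divisor's leading term divides it; move -x_2^2 to the remainder.
  leading term 1: no divisor's leading term divides it; move 1 to the remainder.
  remainder -x_2^2 + 1 ≠ 0; add g_4 = -x_2^2 + 1 to the basis.

S(f_2,g_3): lcm = x_1x_2. S = -x_2^2 + 1.
  leading term x_2^2: subtract (1)·g_4 from -x_2^2 + 1 → 0
  remainder 0.

S(f_1,g_4): lcm = x_1x_2^2. S = x_1x_2 + x_1.
  leading term x_1x_2: subtract (-1)·f_1 from x_1x_2 + x_1 → 0
  remainder 0.

S(f_2,g_4): lcm = x_1x_2^2. S = x_1 - x_2^2 + x_2.
  leading term x_1: subtract (1)·g_3 from x_1 - x_2^2 + x_2 → -x_2^2 + 1
  leading term x_2^2: subtract (1)·g_4 from -x_2^2 + 1 → 0
  remainder 0.

S(g_3,g_4): leading monomials are coprime, so the S-polynomial reduces to 0 (Buchberger's first criterion).
Every S-polynomial of the final basis reduces to 0, so we have a Gröbner basis.
Inter-reduce: drop elements whose leading term is divisible by another's, tail-reduce, and make monic.
Reduced Gröbner basis: {x_1 + x_2 - 1, x_2^2 - 1}.

Buchberger on the second generating set:
h_1 = x_1x_2 - x_2 + 1, LT = x_1x_2.
h_2 = x_1x_2 + x_1, LT = x_1x_2.

S(h_1,h_2): lcm = x_1x_2. S = -x_1 - x_2 + 1.
  leading term x_1: no divisor's leading term divides it; move -x_1 to the remainder.
  leading term x_2: no divisor's leading term divides it; move -x_2 to the remainder.
  leading term 1: no divisor's leading term divides it; move 1 to the remainder.
  remainder -x_1 - x_2 + 1 ≠ 0; add k_3 = -x_1 - x_2 + 1 to the basis.

S(h_1,k_3): lcm = x_1x_2. S = -x_2^2 + 1.
  leading term x_2^2: no divisor's leading term divides it; move -x_2^2 to the remainder.
  leading term 1: no divisor's leading term divides it; move 1 to the remainder.
  remainder -x_2^2 + 1 ≠ 0; add k_4 = -x_2^2 + 1 to the basis.

S(h_2,k_3): lcm = x_1x_2. S = x_1 - x_2^2 + x_2.
  leading term x_1: subtract (-1)·k_3 from x_1 - x_2^2 + x_2 → -x_2^2 + 1
  leading term x_2^2: subtract (1)·k_4 from -x_2^2 + 1 → 0
  remainder 0.

S(h_1,k_4): lcm = x_1x_2^2. S = x_1 - x_2^2 + x_2.
  leading term x_1: subtract (-1)·k_3 from x_1 - x_2^2 + x_2 → -x_2^2 + 1
  leading term x_2^2: subtract (1)·k_4 from -x_2^2 + 1 → 0
  remainder 0.

S(h_2,k_4): lcm = x_1x_2^2. S = x_1x_2 + x_1.
  leading term x_1x_2: subtract (1)·h_1 from x_1x_2 + x_1 → x_1 + x_2 - 1
  leading term x_1: subtract (-1)·k_3 from x_1 + x_2 - 1 → 0
  remainder 0.

S(k_3,k_4): leading monomials are coprime, so the S-polynomial reduces to 0 (Buchberger's first criterion).
Every S-polynomial of the final basis reduces to 0, so we have a Gröbner basis.
Inter-reduce: drop elements whose leading term is divisible by another's, tail-reduce, and make monic.
Reduced Gröbner basis: {x_1 + x_2 - 1, x_2^2 - 1}.

These coincide, so the ideals are equal.

Yes, the ideals are equal.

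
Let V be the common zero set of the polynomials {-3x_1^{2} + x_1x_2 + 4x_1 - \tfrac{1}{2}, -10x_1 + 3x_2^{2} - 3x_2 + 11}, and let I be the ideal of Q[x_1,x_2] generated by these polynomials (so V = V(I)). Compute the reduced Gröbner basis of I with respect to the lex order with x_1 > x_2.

f_1 = -3x_1^{2} + x_1x_2 + 4x_1 - \tfrac{1}{2}, LT = x_1^{2}.
f_2 = -10x_1 + 3x_2^{2} - 3x_2 + 11, LT = x_1.

S(f_1,f_2): lcm = x_1^{2}. S = \tfrac{3}{10}x_1x_2^{2} - \tfrac{19}{30}x_1x_2 - \tfrac{7}{30}x_1 + \tfrac{1}{6}.
  reduce S modulo (f_1, f_2):
  remainder \tfrac{9}{100}x_2^{4} - \tfrac{7}{25}x_2^{3} + \tfrac{9}{20}x_2^{2} - \tfrac{47}{75}x_2 - \tfrac{9}{100} ≠ 0; add g_3 = \tfrac{9}{100}x_2^{4} - \tfrac{7}{25}x_2^{3} + \tfrac{9}{20}x_2^{2} - \tfrac{47}{75}x_2 - \tfrac{9}{100} to the basis.

The other S-polynomials (S(f_1,g_3), S(f_2,g_3)) all reduce to 0 modulo the current basis, so we have a Gröbner basis.
Inter-reduce: drop elements whose leading term is divisible by another's, tail-reduce, and make monic.

G = {x_1 - \tfrac{3}{10}x_2^{2} + \tfrac{3}{10}x_2 - \tfrac{11}{10}, x_2^{4} - \tfrac{28}{9}x_2^{3} + 5x_2^{2} - \tfrac{188}{27}x_2 - 1}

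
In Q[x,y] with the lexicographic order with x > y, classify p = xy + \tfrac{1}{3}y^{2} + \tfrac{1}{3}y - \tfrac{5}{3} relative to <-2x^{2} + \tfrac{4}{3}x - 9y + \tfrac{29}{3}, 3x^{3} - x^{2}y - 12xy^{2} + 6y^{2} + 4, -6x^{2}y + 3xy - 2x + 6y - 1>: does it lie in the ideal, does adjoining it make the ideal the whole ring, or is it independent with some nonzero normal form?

First compute the reduced Gröbner basis of I by Buchberger's algorithm.
f_1 = -2x^{2} + \tfrac{4}{3}x - 9y + \tfrac{29}{3}, LT = x^{2}.
f_2 = 3x^{3} - x^{2}y - 12xy^{2} + 6y^{2} + 4, LT = x^{3}.
f_3 = -6x^{2}y + 3xy - 2x + 6y - 1, LT = x^{2}y.

S(f_1,f_2): lcm = x^{3}. S = \tfrac{1}{3}x^{2}y - \tfrac{2}{3}x^{2} + 4xy^{2} + \tfrac{9}{2}xy - \tfrac{29}{6}x - 2y^{2} - \tfrac{4}{3}.
  reduce S modulo (f_1, f_2, f_3):
  remainder 4xy^{2} + \tfrac{85}{18}xy - \tfrac{95}{18}x - \tfrac{7}{2}y^{2} + \tfrac{83}{18}y - \tfrac{41}{9} ≠ 0; add h_4 = 4xy^{2} + \tfrac{85}{18}xy - \tfrac{95}{18}x - \tfrac{7}{2}y^{2} + \tfrac{83}{18}y - \tfrac{41}{9} to the basis.

S(f_1,f_3): lcm = x^{2}y. S = -\tfrac{1}{6}xy - \tfrac{1}{3}x + \tfrac{9}{2}y^{2} - \tfrac{23}{6}y - \tfrac{1}{6}.
  reduce S modulo (f_1, f_2, f_3, h_4):
  remainder -\tfrac{1}{6}xy - \tfrac{1}{3}x + \tfrac{9}{2}y^{2} - \tfrac{23}{6}y - \tfrac{1}{6} ≠ 0; add h_5 = -\tfrac{1}{6}xy - \tfrac{1}{3}x + \tfrac{9}{2}y^{2} - \tfrac{23}{6}y - \tfrac{1}{6} to the basis.

S(f_2,f_3): lcm = x^{3}y. S = -\tfrac{1}{3}x^{2}y^{2} + \tfrac{1}{2}x^{2}y - \tfrac{1}{3}x^{2} - 4xy^{3} + xy - \tfrac{1}{6}x + 2y^{3} + \tfrac{4}{3}y.
  reduce S modulo (f_1, f_2, f_3, h_4, h_5):
  remainder \tfrac{385}{16}x - \tfrac{981}{4}y^{2} + \tfrac{2501}{12}y + \tfrac{613}{48} ≠ 0; add h_6 = \tfrac{385}{16}x - \tfrac{981}{4}y^{2} + \tfrac{2501}{12}y + \tfrac{613}{48} to the basis.

S(f_1,h_4): lcm = x^{2}y^{2}. S = -\tfrac{85}{72}x^{2}y + \tfrac{95}{72}x^{2} + \tfrac{5}{24}xy^{2} - \tfrac{83}{72}xy + \tfrac{41}{36}x + \tfrac{9}{2}y^{3} - \tfrac{29}{6}y^{2}.
  reduce S modulo (f_1, f_2, f_3, h_4, h_5, h_6):
  remainder \tfrac{9}{2}y^{3} + \tfrac{2011}{210}y^{2} - \tfrac{292409}{15120}y + \tfrac{79577}{15120} ≠ 0; add h_7 = \tfrac{9}{2}y^{3} + \tfrac{2011}{210}y^{2} - \tfrac{292409}{15120}y + \tfrac{79577}{15120} to the basis.

S(f_3,h_4): lcm = x^{2}y^{2}. S = -\tfrac{85}{72}x^{2}y + \tfrac{95}{72}x^{2} + \tfrac{3}{8}xy^{2} - \tfrac{59}{72}xy + \tfrac{41}{36}x - y^{2} + \tfrac{1}{6}y.
  reduce S modulo (f_1, f_2, f_3, h_4, h_5, h_6, h_7):
  remainder \tfrac{15431}{924}y^{2} - \tfrac{2199889}{99792}y + \tfrac{533341}{99792} ≠ 0; add h_8 = \tfrac{15431}{924}y^{2} - \tfrac{2199889}{99792}y + \tfrac{533341}{99792} to the basis.

S(f_2,h_6): lcm = x^{3}. S = \tfrac{3924}{385}x^{2}y^{2} - \tfrac{3463}{385}x^{2}y - \tfrac{613}{1155}x^{2} - 4xy^{2} + 2y^{2} + \tfrac{4}{3}.
  reduce S modulo (f_1, f_2, f_3, h_4, h_5, h_6, h_7, h_8):
  remainder -\tfrac{1459015081}{2138736600}y + \tfrac{1459015081}{2138736600} ≠ 0; add h_9 = -\tfrac{1459015081}{2138736600}y + \tfrac{1459015081}{2138736600} to the basis.

The other S-polynomials (S(f_2,h_4), S(f_1,h_5), S(f_2,h_5), S(f_3,h_5), S(h_4,h_5), S(f_1,h_6), S(f_3,h_6), S(h_4,h_6), S(h_5,h_6), S(f_1,h_7), S(f_2,h_7), S(f_3,h_7), S(h_4,h_7), S(h_5,h_7), S(h_6,h_7), S(f_1,h_8), S(f_2,h_8), S(f_3,h_8), S(h_4,h_8), S(h_5,h_8), S(h_6,h_8), S(h_7,h_8), S(f_1,h_9), S(f_2,h_9), S(f_3,h_9), S(h_4,h_9), S(h_5,h_9), S(h_6,h_9), S(h_7,h_9), S(h_8,h_9)) all reduce to 0 modulo the current basis, so we have a Gröbner basis.
Inter-reduce: drop elements whose leading term is divisible by another's, tail-reduce, and make monic.
Reduced Gröbner basis: {x - 1, y - 1}.
Label its elements g_1 = x - 1, g_2 = y - 1.

Reduce p = xy + \tfrac{1}{3}y^{2} + \tfrac{1}{3}y - \tfrac{5}{3} modulo G:
  leading term xy: subtract (y)·g_1 from xy + \tfrac{1}{3}y^{2} + \tfrac{1}{3}y - \tfrac{5}{3} → \tfrac{1}{3}y^{2} + \tfrac{4}{3}y - \tfrac{5}{3}
  leading term y^{2}: subtract (\tfrac{1}{3}y)·g_2 from \tfrac{1}{3}y^{2} + \tfrac{4}{3}y - \tfrac{5}{3} → \tfrac{5}{3}y - \tfrac{5}{3}
  leading term y: subtract (\tfrac{5}{3})·g_2 from \tfrac{5}{3}y - \tfrac{5}{3} → 0
  normal form = 0.
Since the normal form is 0, p ∈ I.

xy + \tfrac{1}{3}y^{2} + \tfrac{1}{3}y - \tfrac{5}{3} lies in I (it reduces to 0).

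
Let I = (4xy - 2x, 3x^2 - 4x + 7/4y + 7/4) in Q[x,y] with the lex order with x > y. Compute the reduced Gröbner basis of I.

f_1 = 4xy - 2x, LT = xy.
f_2 = 3x^2 - 4x + 7/4y + 7/4, LT = x^2.

S(f_1,f_2): lcm = x^2y. S = -1/2x^2 + 4/3xy - 7/12y^2 - 7/12y.
  reduce S modulo (f_1, f_2):
  remainder -7/12y^2 - 7/24y + 7/24 ≠ 0; add g_3 = -7/12y^2 - 7/24y + 7/24 to the basis.

The other S-polynomials (S(f_1,g_3), S(f_2,g_3)) all reduce to 0 modulo the current basis, so we have a Gröbner basis.

G = {x^2 - 4/3x + 7/12y + 7/12, xy - 1/2x, y^2 + 1/2y - 1/2}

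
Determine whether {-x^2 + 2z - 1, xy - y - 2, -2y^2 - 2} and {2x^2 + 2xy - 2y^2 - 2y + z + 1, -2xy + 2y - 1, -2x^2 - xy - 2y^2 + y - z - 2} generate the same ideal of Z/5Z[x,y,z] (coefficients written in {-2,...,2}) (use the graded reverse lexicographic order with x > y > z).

For a fixed monomial order, each ideal has a unique reduced Gröbner basis; comparing bases decides equality.
Buchberger on the first generating set:
f_1 = -x^2 + 2z - 1, LT = x^2.
f_2 = xy - y - 2, LT = xy.
f_3 = -2y^2 - 2, LT = y^2.

S(f_1,f_2): lcm = x^2y. S = xy - 2yz + 2x + y.
  reduce S modulo (f_1, f_2, f_3):
  remainder -2yz + 2x + 2y + 2 ≠ 0; add g_4 = -2yz + 2x + 2y + 2 to the basis.

S(f_2,f_3): lcm = xy^2. S = -y^2 - x - 2y.
  reduce S modulo (f_1, f_2, f_3, g_4):
  remainder -x - 2y + 1 ≠ 0; add g_5 = -x - 2y + 1 to the basis.

S(f_3,g_4): lcm = y^2z. S = xy + y^2 + y + z.
  reduce S modulo (f_1, f_2, f_3, g_4, g_5):
  remainder 2y + z + 1 ≠ 0; add g_6 = 2y + z + 1 to the basis.

S(g_4,g_6): lcm = yz. S = 2z^2 - x - y + 2z - 1.
  reduce S modulo (f_1, f_2, f_3, g_4, g_5, g_6):
  remainder 2z^2 - z ≠ 0; add g_7 = 2z^2 - z to the basis.

The other S-polynomials (S(f_1,f_3), S(f_1,g_4), S(f_2,g_4), S(f_1,g_5), S(f_2,g_5), S(f_3,g_5), S(g_4,g_5), S(f_1,g_6), S(f_2,g_6), S(f_3,g_6), S(g_5,g_6), S(f_1,g_7), S(f_2,g_7), S(f_3,g_7), S(g_4,g_7), S(g_5,g_7), S(g_6,g_7)) all reduce to 0 modulo the current basis, so we have a Gröbner basis.
Inter-reduce: drop elements whose leading term is divisible by another's, tail-reduce, and make monic.
Reduced Gröbner basis: {z^2 + 2z, x - z - 2, y - 2z - 2}.

Buchberger on the second generating set:
h_1 = 2x^2 + 2xy - 2y^2 - 2y + z + 1, LT = x^2.
h_2 = -2xy + 2y - 1, LT = xy.
h_3 = -2x^2 - xy - 2y^2 + y - z - 2, LT = x^2.

S(h_1,h_2): lcm = x^2y. S = xy^2 - y^3 + xy - y^2 - 2yz + 2x - 2y.
  reduce S modulo (h_1, h_2, h_3):
  remainder -y^3 - 2yz + 2x + y + 2 ≠ 0; add k_4 = -y^3 - 2yz + 2x + y + 2 to the basis.

S(h_1,h_3): lcm = x^2. S = -2xy - 2y^2 + 2y + 2.
  reduce S modulo (h_1, h_2, h_3, k_4):
  remainder -2y^2 - 2 ≠ 0; add k_5 = -2y^2 - 2 to the basis.

S(h_2,h_3): lcm = x^2y. S = 2xy^2 - y^3 - xy - 2y^2 + 2yz - 2x - y.
  reduce S modulo (h_1, h_2, h_3, k_4, k_5):
  remainder -yz + x + y + 1 ≠ 0; add k_6 = -yz + x + y + 1 to the basis.

S(h_2,k_5): lcm = xy^2. S = -y^2 - x - 2y.
  reduce S modulo (h_1, h_2, h_3, k_4, k_5, k_6):
  remainder -x - 2y + 1 ≠ 0; add k_7 = -x - 2y + 1 to the basis.

S(k_5,k_6): lcm = y^2z. S = xy + y^2 + y + z.
  reduce S modulo (h_1, h_2, h_3, k_4, k_5, k_6, k_7):
  remainder 2y + z + 1 ≠ 0; add k_8 = 2y + z + 1 to the basis.

S(k_6,k_8): lcm = yz. S = 2z^2 - x - y + 2z - 1.
  reduce S modulo (h_1, h_2, h_3, k_4, k_5, k_6, k_7, k_8):
  remainder 2z^2 - z ≠ 0; add k_9 = 2z^2 - z to the basis.

The other S-polynomials (S(h_1,k_4), S(h_2,k_4), S(h_3,k_4), S(h_1,k_5), S(h_3,k_5), S(k_4,k_5), S(h_1,k_6), S(h_2,k_6), S(h_3,k_6), S(k_4,k_6), S(h_1,k_7), S(h_2,k_7), S(h_3,k_7), S(k_4,k_7), S(k_5,k_7), S(k_6,k_7), S(h_1,k_8), S(h_2,k_8), S(h_3,k_8), S(k_4,k_8), S(k_5,k_8), S(k_7,k_8), S(h_1,k_9), S(h_2,k_9), S(h_3,k_9), S(k_4,k_9), S(k_5,k_9), S(k_6,k_9), S(k_7,k_9), S(k_8,k_9)) all reduce to 0 modulo the current basis, so we have a Gröbner basis.
Inter-reduce: drop elements whose leading term is divisible by another's, tail-reduce, and make monic.
Reduced Gröbner basis: {z^2 + 2z, x - z - 2, y - 2z - 2}.

Same reduced basis, so the two generating sets span the same ideal.

Yes, the ideals are equal.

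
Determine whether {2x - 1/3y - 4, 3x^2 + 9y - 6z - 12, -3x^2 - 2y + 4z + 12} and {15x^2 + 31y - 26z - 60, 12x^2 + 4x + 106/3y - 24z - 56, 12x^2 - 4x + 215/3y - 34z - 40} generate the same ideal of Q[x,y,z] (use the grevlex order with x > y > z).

For a fixed monomial order, each ideal has a unique reduced Gröbner basis; comparing bases decides equality.
Buchberger on the first generating set:
f_1 = 2x - 1/3y - 4, LT = x.
f_2 = 3x^2 + 9y - 6z - 12, LT = x^2.
f_3 = -3x^2 - 2y + 4z + 12, LT = x^2.

S(f_1,f_2): lcm = x^2. S = -1/6xy - 2x - 3y + 2z + 4.
  leading term xy: subtract (-1/12y)·f_1 from -1/6xy - 2x - 3y + 2z + 4 → -1/36y^2 - 2x - 10/3y + 2z + 4
  leading term y^2: no divisor's leading term divides it; move -1/36y^2 to the remainder.
  leading term x: subtract (-1)·f_1 from -2x - 10/3y + 2z + 4 → -11/3y + 2z
  leading term y: no divisor's leading term divides it; move -11/3y to the remainder.
  leading term z: no divisor's leading term divides it; move 2z to the remainder.
  remainder -1/36y^2 - 11/3y + 2z ≠ 0; add g_4 = -1/36y^2 - 11/3y + 2z to the basis.

S(f_1,f_3): lcm = x^2. S = -1/6xy - 2x - 2/3y + 4/3z + 4.
  leading term xy: subtract (-1/12y)·f_1 from -1/6xy - 2x - 2/3y + 4/3z + 4 → -1/36y^2 - 2x - y + 4/3z + 4
  leading term y^2: subtract (1)·g_4 from -1/36y^2 - 2x - y + 4/3z + 4 → -2x + 8/3y - 2/3z + 4
  leading term x: subtract (-1)·f_1 from -2x + 8/3y - 2/3z + 4 → 7/3y - 2/3z
  leading term y: no divisor's leading term divides it; move 7/3y to the remainder.
  leading term z: no divisor's leading term divides it; move -2/3z to the remainder.
  remainder 7/3y - 2/3z ≠ 0; add g_5 = 7/3y - 2/3z to the basis.

S(g_4,g_5): lcm = y^2. S = 2/7yz + 132y - 72z.
  leading term yz: subtract (6/49z)·g_5 from 2/7yz + 132y - 72z → 4/49z^2 + 132y - 72z
  leading term z^2: no divisor's leading term divides it; move 4/49z^2 to the remainder.
  leading term y: subtract (396/7)·g_5 from 132y - 72z → -240/7z
  leading term z: no divisor's leading term divides it; move -240/7z to the remainder.
  remainder 4/49z^2 - 240/7z ≠ 0; add g_6 = 4/49z^2 - 240/7z to the basis.

The other S-polynomials (S(f_2,f_3), S(f_1,g_4), S(f_2,g_4), S(f_3,g_4), S(f_1,g_5), S(f_2,g_5), S(f_3,g_5), S(f_1,g_6), S(f_2,g_6), S(f_3,g_6), S(g_4,g_6), S(g_5,g_6)) all reduce to 0 modulo the current basis, so we have a Gröbner basis.
Inter-reduce: drop elements whose leading term is divisible by another's, tail-reduce, and make monic.
Reduced Gröbner basis: {z^2 - 420z, x - 1/21z - 2, y - 2/7z}.

Buchberger on the second generating set:
h_1 = 15x^2 + 31y - 26z - 60, LT = x^2.
h_2 = 12x^2 + 4x + 106/3y - 24z - 56, LT = x^2.
h_3 = 12x^2 - 4x + 215/3y - 34z - 40, LT = x^2.

S(h_1,h_2): lcm = x^2. S = -1/3x - 79/90y + 4/15z + 2/3.
  leading term x: no divisor's leading term divides it; move -1/3x to the remainder.
  leading term y: no divisor's leading term divides it; move -79/90y to the remainder.
  leading term z: no divisor's leading term divides it; move 4/15z to the remainder.
  leading term 1: no divisor's leading term divides it; move 2/3 to the remainder.
  remainder -1/3x - 79/90y + 4/15z + 2/3 ≠ 0; add k_4 = -1/3x - 79/90y + 4/15z + 2/3 to the basis.

S(h_1,h_3): lcm = x^2. S = 1/3x - 703/180y + 11/10z - 2/3.
  leading term x: subtract (-1)·k_4 from 1/3x - 703/180y + 11/10z - 2/3 → -287/60y + 41/30z
  leading term y: no divisor's leading term divides it; move -287/60y to the remainder.
  leading term z: no divisor's leading term divides it; move 41/30z to the remainder.
  remainder -287/60y + 41/30z ≠ 0; add k_5 = -287/60y + 41/30z to the basis.

S(h_1,k_4): lcm = x^2. S = -79/30xy + 4/5xz + 2x + 31/15y - 26/15z - 4.
  leading term xy: subtract (79/10y)·k_4 from -79/30xy + 4/5xz + 2x + 31/15y - 26/15z - 4 → 6241/900y^2 + 4/5xz - 158/75yz + 2x - 16/5y - 26/15z - 4
  leading term y^2: subtract (-6241/4305y)·k_5 from 6241/900y^2 + 4/5xz - 158/75yz + 2x - 16/5y - 26/15z - 4 → 4/5xz - 79/630yz + 2x - 16/5y - 26/15z - 4
  leading term xz: subtract (-12/5z)·k_4 from 4/5xz - 79/630yz + 2x - 16/5y - 26/15z - 4 → -7031/3150yz + 16/25z^2 + 2x - 16/5y - 2/15z - 4
  leading term yz: subtract (14062/30135z)·k_5 from -7031/3150yz + 16/25z^2 + 2x - 16/5y - 2/15z - 4 → 1/441z^2 + 2x - 16/5y - 2/15z - 4
  leading term z^2: no divisor's leading term divides it; move 1/441z^2 to the remainder.
  leading term x: subtract (-6)·k_4 from 2x - 16/5y - 2/15z - 4 → -127/15y + 22/15z
  leading term y: subtract (508/287)·k_5 from -127/15y + 22/15z → -20/21z
  leading term z: no divisor's leading term divides it; move -20/21z to the remainder.
  remainder 1/441z^2 - 20/21z ≠ 0; add k_6 = 1/441z^2 - 20/21z to the basis.

The other S-polynomials (S(h_2,h_3), S(h_2,k_4), S(h_3,k_4), S(h_1,k_5), S(h_2,k_5), S(h_3,k_5), S(k_4,k_5), S(h_1,k_6), S(h_2,k_6), S(h_3,k_6), S(k_4,k_6), S(k_5,k_6)) all reduce to 0 modulo the current basis, so we have a Gröbner basis.
Inter-reduce: drop elements whose leading term is divisible by another's, tail-reduce, and make monic.
Reduced Gröbner basis: {z^2 - 420z, x - 1/21z - 2, y - 2/7z}.

Same reduced basis, so the two generating sets span the same ideal.
The choice of monomial ordering does not affect the verdict — as long as both bases are computed under the same ordering, their equality decides ideal equality.

Yes, the ideals are equal.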